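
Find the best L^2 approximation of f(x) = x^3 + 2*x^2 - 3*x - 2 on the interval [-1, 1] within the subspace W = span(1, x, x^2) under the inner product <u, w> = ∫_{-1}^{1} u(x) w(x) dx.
g(x) = 2*x^2 - 12*x/5 - 2

The best approximation g ∈ W is the orthogonal projection of f onto W. Writing g = a_0 + a_1 x + a_2 x^2, the coefficients solve the normal equations G · a = b where
  G_{ij} = <φ_i, φ_j> and b_i = <f, φ_i>, with φ_0 = 1, φ_1 = x, φ_2 = x^2.
G =
  [2, 0, 2/3]
  [0, 2/3, 0]
  [2/3, 0, 2/5],
b = (-8/3, -8/5, -8/15).
Solving gives a_0 = -2, a_1 = -12/5, a_2 = 2, so
  g(x) = 2*x^2 - 12*x/5 - 2.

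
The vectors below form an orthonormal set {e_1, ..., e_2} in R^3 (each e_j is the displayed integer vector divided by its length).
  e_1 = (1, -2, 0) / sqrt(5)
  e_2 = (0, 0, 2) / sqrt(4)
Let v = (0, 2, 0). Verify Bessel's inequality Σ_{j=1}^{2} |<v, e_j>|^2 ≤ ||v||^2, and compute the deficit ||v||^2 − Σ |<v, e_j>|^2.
Σ |<v, e_j>|^2 = 16/5; ||v||^2 = 4; deficit = 4/5

Write each e_j = u_j / sqrt(<u_j, u_j>) where u_j is the displayed integer vector. Then <v, e_j> = <v, u_j> / sqrt(<u_j, u_j>), so |<v, e_j>|^2 = <v, u_j>^2 / <u_j, u_j>.
Coefficients: <v, e_1> = -4/sqrt(5), <v, e_2> = 0/sqrt(4).
Square and sum: Σ |<v, e_j>|^2 = 16/5.
Compute ||v||^2 = v·v = 4.
Deficit = 4 − 16/5 = 4/5 ≥ 0, confirming Bessel's inequality. (The deficit equals ||v − Σ <v,e_j> e_j||^2, the squared distance from v to span{e_j}.)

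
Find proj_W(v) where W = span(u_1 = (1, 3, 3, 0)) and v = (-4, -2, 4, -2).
proj_W(v) = (2/19, 6/19, 6/19, 0)

Set up U = [u_1 | ... | u_1] ∈ R^(4×1). The projector onto W = col(U) is P = U (U^T U)^(-1) U^T.
Compute U^T U =
  [19],
and U^T v = (2).
Solve U^T U · c = U^T v for the coefficients: c = (2/19). The projection is proj_W(v) = U c.
Check: (v - proj_W(v)) · u_1 = 0  (should be 0).
Result: proj_W(v) = (2/19, 6/19, 6/19, 0).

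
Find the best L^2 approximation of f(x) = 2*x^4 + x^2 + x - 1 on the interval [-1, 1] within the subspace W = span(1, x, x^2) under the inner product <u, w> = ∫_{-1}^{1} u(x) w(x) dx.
g(x) = 19*x^2/7 + x - 41/35

The best approximation g ∈ W is the orthogonal projection of f onto W. Writing g = a_0 + a_1 x + a_2 x^2, the coefficients solve the normal equations G · a = b where
  G_{ij} = <φ_i, φ_j> and b_i = <f, φ_i>, with φ_0 = 1, φ_1 = x, φ_2 = x^2.
G =
  [2, 0, 2/3]
  [0, 2/3, 0]
  [2/3, 0, 2/5],
b = (-8/15, 2/3, 32/105).
Solving gives a_0 = -41/35, a_1 = 1, a_2 = 19/7, so
  g(x) = 19*x^2/7 + x - 41/35.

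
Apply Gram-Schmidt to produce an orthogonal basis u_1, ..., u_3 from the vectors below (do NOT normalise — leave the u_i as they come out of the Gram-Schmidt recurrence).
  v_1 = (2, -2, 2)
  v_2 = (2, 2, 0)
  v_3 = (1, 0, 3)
Orthogonal basis:
  u_1 = (2, -2, 2)
  u_2 = (2, 2, 0)
  u_3 = (-5/6, 5/6, 5/3)

Apply the Gram-Schmidt recurrence
  u_1 = v_1
  u_i = v_i − Σ_{j<i} ((v_i · u_j) / (u_j · u_j)) · u_j.

Step by step this gives:
  u_1 = (2, -2, 2)
  u_2 = (2, 2, 0)
  u_3 = (-5/6, 5/6, 5/3)

Orthogonality check:
  u_2 · u_1 = 0 (should be 0)
  u_3 · u_1 = 0 (should be 0)
  u_3 · u_2 = 0 (should be 0)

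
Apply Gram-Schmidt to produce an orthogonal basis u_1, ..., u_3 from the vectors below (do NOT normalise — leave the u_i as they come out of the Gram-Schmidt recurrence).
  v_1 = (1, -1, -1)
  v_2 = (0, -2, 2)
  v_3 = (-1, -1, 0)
Orthogonal basis:
  u_1 = (1, -1, -1)
  u_2 = (0, -2, 2)
  u_3 = (-1, -1/2, -1/2)

Apply the Gram-Schmidt recurrence
  u_1 = v_1
  u_i = v_i − Σ_{j<i} ((v_i · u_j) / (u_j · u_j)) · u_j.

Step by step this gives:
  u_1 = (1, -1, -1)
  u_2 = (0, -2, 2)
  u_3 = (-1, -1/2, -1/2)

Orthogonality check:
  u_2 · u_1 = 0 (should be 0)
  u_3 · u_1 = 0 (should be 0)
  u_3 · u_2 = 0 (should be 0)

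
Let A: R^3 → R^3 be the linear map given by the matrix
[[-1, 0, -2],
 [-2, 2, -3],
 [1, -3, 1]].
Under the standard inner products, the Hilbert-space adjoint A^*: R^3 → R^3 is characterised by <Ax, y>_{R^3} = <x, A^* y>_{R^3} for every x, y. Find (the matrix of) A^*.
A^* = A^T =
[[-1, -2, 1],
 [0, 2, -3],
 [-2, -3, 1]]

For real matrices with standard dot products, the defining identity <Ax, y> = <x, A^* y> gives (Ax)^T y = x^T (A^*) y, i.e. x^T A^T y = x^T (A^*) y. Since this holds for all x, y, we must have A^* = A^T. Therefore
A^* =
[[-1, -2, 1],
 [0, 2, -3],
 [-2, -3, 1]].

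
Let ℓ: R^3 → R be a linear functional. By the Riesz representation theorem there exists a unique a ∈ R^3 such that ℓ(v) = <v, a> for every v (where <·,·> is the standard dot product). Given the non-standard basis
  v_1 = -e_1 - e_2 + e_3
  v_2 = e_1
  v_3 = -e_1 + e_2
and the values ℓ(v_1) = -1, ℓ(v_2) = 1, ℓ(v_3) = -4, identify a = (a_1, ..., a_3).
a = (1, -3, -3)

Write a = (a_1, ..., a_3) in the standard basis. For each basis vector v_i, ℓ(v_i) = <v_i, a> is a linear equation in the a_j's. Collect the n equations into a matrix system V a = ℓ, where row i of V is v_i (expressed in the standard basis). Since V is invertible (lower-triangular with 1s on the diagonal, up to permutation), solve by back-substitution:
  V =
[[-1, -1, 1],
 [1, 0, 0],
 [-1, 1, 0]]
  V a = (-1, 1, -4)
Solving gives a = (1, -3, -3).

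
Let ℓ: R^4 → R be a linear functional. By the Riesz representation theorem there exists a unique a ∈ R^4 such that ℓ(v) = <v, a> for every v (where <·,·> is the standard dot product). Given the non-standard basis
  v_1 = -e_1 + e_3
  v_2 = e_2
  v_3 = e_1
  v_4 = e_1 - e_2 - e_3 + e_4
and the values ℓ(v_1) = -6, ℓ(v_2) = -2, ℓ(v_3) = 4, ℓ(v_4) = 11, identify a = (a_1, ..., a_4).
a = (4, -2, -2, 3)

Write a = (a_1, ..., a_4) in the standard basis. For each basis vector v_i, ℓ(v_i) = <v_i, a> is a linear equation in the a_j's. Collect the n equations into a matrix system V a = ℓ, where row i of V is v_i (expressed in the standard basis). Since V is invertible (lower-triangular with 1s on the diagonal, up to permutation), solve by back-substitution:
  V =
[[-1, 0, 1, 0],
 [0, 1, 0, 0],
 [1, 0, 0, 0],
 [1, -1, -1, 1]]
  V a = (-6, -2, 4, 11)
Solving gives a = (4, -2, -2, 3).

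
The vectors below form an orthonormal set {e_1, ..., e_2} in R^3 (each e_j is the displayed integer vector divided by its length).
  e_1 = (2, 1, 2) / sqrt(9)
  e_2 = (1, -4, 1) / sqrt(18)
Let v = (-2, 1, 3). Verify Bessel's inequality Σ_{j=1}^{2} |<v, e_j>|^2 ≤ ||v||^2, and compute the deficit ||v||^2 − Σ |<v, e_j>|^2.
Σ |<v, e_j>|^2 = 3/2; ||v||^2 = 14; deficit = 25/2

Write each e_j = u_j / sqrt(<u_j, u_j>) where u_j is the displayed integer vector. Then <v, e_j> = <v, u_j> / sqrt(<u_j, u_j>), so |<v, e_j>|^2 = <v, u_j>^2 / <u_j, u_j>.
Coefficients: <v, e_1> = 3/sqrt(9), <v, e_2> = -3/sqrt(18).
Square and sum: Σ |<v, e_j>|^2 = 3/2.
Compute ||v||^2 = v·v = 14.
Deficit = 14 − 3/2 = 25/2 ≥ 0, confirming Bessel's inequality. (The deficit equals ||v − Σ <v,e_j> e_j||^2, the squared distance from v to span{e_j}.)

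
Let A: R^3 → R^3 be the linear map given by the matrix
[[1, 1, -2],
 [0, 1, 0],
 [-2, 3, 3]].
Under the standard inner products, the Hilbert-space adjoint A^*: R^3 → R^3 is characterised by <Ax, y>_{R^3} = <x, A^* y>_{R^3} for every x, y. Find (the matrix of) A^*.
A^* = A^T =
[[1, 0, -2],
 [1, 1, 3],
 [-2, 0, 3]]

For real matrices with standard dot products, the defining identity <Ax, y> = <x, A^* y> gives (Ax)^T y = x^T (A^*) y, i.e. x^T A^T y = x^T (A^*) y. Since this holds for all x, y, we must have A^* = A^T. Therefore
A^* =
[[1, 0, -2],
 [1, 1, 3],
 [-2, 0, 3]].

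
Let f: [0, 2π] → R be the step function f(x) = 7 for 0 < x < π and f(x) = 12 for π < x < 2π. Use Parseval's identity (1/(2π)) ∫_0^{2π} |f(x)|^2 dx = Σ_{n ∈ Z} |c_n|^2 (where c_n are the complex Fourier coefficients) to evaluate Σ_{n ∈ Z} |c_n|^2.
Σ |c_n|^2 = 193/2

Parseval equates the L^2 energy of f (normalised by 1/(2π)) with the ℓ^2 sum of its Fourier coefficients: (1/(2π)) ∫_0^{2π} |f|^2 = Σ |c_n|^2.
Compute the left side: (1/(2π)) [∫_0^π 7^2 dx + ∫_π^{2π} 12^2 dx] = (1/(2π)) · (49π + 144π) = (49 + 144)/2 = 193/2.
So Σ_{n ∈ Z} |c_n|^2 = 193/2.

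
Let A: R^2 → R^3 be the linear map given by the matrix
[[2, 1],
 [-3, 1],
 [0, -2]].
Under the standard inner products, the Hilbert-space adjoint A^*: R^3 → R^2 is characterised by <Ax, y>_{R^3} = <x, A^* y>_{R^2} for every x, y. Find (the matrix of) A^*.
A^* = A^T =
[[2, -3, 0],
 [1, 1, -2]]

For real matrices with standard dot products, the defining identity <Ax, y> = <x, A^* y> gives (Ax)^T y = x^T (A^*) y, i.e. x^T A^T y = x^T (A^*) y. Since this holds for all x, y, we must have A^* = A^T. Therefore
A^* =
[[2, -3, 0],
 [1, 1, -2]].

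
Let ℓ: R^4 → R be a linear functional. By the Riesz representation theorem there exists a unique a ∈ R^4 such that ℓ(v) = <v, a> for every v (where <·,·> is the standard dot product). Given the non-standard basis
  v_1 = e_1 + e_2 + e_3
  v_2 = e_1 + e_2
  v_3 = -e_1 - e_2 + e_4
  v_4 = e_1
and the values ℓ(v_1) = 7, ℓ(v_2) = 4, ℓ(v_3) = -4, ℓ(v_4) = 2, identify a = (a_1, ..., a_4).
a = (2, 2, 3, 0)

Write a = (a_1, ..., a_4) in the standard basis. For each basis vector v_i, ℓ(v_i) = <v_i, a> is a linear equation in the a_j's. Collect the n equations into a matrix system V a = ℓ, where row i of V is v_i (expressed in the standard basis). Since V is invertible (lower-triangular with 1s on the diagonal, up to permutation), solve by back-substitution:
  V =
[[1, 1, 1, 0],
 [1, 1, 0, 0],
 [-1, -1, 0, 1],
 [1, 0, 0, 0]]
  V a = (7, 4, -4, 2)
Solving gives a = (2, 2, 3, 0).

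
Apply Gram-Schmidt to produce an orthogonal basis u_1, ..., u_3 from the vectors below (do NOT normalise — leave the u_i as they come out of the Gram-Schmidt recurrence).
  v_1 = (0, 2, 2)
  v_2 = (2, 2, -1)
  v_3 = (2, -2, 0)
Orthogonal basis:
  u_1 = (0, 2, 2)
  u_2 = (2, 3/2, -3/2)
  u_3 = (30/17, -20/17, 20/17)

Apply the Gram-Schmidt recurrence
  u_1 = v_1
  u_i = v_i − Σ_{j<i} ((v_i · u_j) / (u_j · u_j)) · u_j.

Step by step this gives:
  u_1 = (0, 2, 2)
  u_2 = (2, 3/2, -3/2)
  u_3 = (30/17, -20/17, 20/17)

Orthogonality check:
  u_2 · u_1 = 0 (should be 0)
  u_3 · u_1 = 0 (should be 0)
  u_3 · u_2 = 0 (should be 0)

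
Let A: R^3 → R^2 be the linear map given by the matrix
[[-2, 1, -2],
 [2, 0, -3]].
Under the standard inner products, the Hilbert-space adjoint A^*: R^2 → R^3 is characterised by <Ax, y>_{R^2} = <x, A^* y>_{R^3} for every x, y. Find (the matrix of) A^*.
A^* = A^T =
[[-2, 2],
 [1, 0],
 [-2, -3]]

For real matrices with standard dot products, the defining identity <Ax, y> = <x, A^* y> gives (Ax)^T y = x^T (A^*) y, i.e. x^T A^T y = x^T (A^*) y. Since this holds for all x, y, we must have A^* = A^T. Therefore
A^* =
[[-2, 2],
 [1, 0],
 [-2, -3]].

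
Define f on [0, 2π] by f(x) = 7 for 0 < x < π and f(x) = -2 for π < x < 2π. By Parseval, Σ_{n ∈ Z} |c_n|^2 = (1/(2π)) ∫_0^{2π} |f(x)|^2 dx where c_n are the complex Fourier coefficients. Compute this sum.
Σ |c_n|^2 = 53/2

Parseval equates the L^2 energy of f (normalised by 1/(2π)) with the ℓ^2 sum of its Fourier coefficients: (1/(2π)) ∫_0^{2π} |f|^2 = Σ |c_n|^2.
Compute the left side: (1/(2π)) [∫_0^π 7^2 dx + ∫_π^{2π} (-2)^2 dx] = (1/(2π)) · (49π + 4π) = (49 + 4)/2 = 53/2.
So Σ_{n ∈ Z} |c_n|^2 = 53/2.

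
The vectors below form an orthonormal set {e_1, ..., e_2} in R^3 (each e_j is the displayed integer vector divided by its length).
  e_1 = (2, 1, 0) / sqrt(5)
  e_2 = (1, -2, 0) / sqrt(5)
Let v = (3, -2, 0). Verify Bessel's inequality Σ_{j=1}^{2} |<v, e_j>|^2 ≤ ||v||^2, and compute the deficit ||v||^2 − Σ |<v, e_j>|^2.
Σ |<v, e_j>|^2 = 13; ||v||^2 = 13; deficit = 0

Write each e_j = u_j / sqrt(<u_j, u_j>) where u_j is the displayed integer vector. Then <v, e_j> = <v, u_j> / sqrt(<u_j, u_j>), so |<v, e_j>|^2 = <v, u_j>^2 / <u_j, u_j>.
Coefficients: <v, e_1> = 4/sqrt(5), <v, e_2> = 7/sqrt(5).
Square and sum: Σ |<v, e_j>|^2 = 13.
Compute ||v||^2 = v·v = 13.
Deficit = 13 − 13 = 0 ≥ 0, confirming Bessel's inequality. (The deficit equals ||v − Σ <v,e_j> e_j||^2, the squared distance from v to span{e_j}.)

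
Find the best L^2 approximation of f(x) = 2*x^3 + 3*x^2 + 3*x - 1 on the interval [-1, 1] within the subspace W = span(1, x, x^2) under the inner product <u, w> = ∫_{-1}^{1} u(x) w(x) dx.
g(x) = 3*x^2 + 21*x/5 - 1

The best approximation g ∈ W is the orthogonal projection of f onto W. Writing g = a_0 + a_1 x + a_2 x^2, the coefficients solve the normal equations G · a = b where
  G_{ij} = <φ_i, φ_j> and b_i = <f, φ_i>, with φ_0 = 1, φ_1 = x, φ_2 = x^2.
G =
  [2, 0, 2/3]
  [0, 2/3, 0]
  [2/3, 0, 2/5],
b = (0, 14/5, 8/15).
Solving gives a_0 = -1, a_1 = 21/5, a_2 = 3, so
  g(x) = 3*x^2 + 21*x/5 - 1.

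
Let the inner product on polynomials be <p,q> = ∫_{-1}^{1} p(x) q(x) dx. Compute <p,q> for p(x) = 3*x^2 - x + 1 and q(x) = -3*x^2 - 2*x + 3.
<p,q> = 116/15

Expand the product: p(x)·q(x) = -9*x^4 - 3*x^3 + 8*x^2 - 5*x + 3.
∫_{-1}^{1} of each monomial x^k gives [2/(k+1) if k even, 0 if k odd]. Integrating term-by-term (or equivalently evaluating the antiderivative F(x) = -9*x^5/5 - 3*x^4/4 + 8*x^3/3 - 5*x^2/2 + 3*x at the endpoints):
  F(1) − F(−1) = 37/60 − (-427/60) = 116/15.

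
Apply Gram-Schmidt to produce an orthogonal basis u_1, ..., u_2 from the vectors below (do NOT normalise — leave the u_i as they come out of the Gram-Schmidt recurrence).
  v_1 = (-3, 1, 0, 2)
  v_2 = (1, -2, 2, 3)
Orthogonal basis:
  u_1 = (-3, 1, 0, 2)
  u_2 = (17/14, -29/14, 2, 20/7)

Apply the Gram-Schmidt recurrence
  u_1 = v_1
  u_i = v_i − Σ_{j<i} ((v_i · u_j) / (u_j · u_j)) · u_j.

Step by step this gives:
  u_1 = (-3, 1, 0, 2)
  u_2 = (17/14, -29/14, 2, 20/7)

Orthogonality check:
  u_2 · u_1 = 0 (should be 0)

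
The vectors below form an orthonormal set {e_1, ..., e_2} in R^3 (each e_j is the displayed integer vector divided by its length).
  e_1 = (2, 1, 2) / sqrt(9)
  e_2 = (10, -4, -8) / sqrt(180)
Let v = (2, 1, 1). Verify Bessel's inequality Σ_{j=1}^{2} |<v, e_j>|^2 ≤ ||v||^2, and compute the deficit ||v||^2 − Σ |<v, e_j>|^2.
Σ |<v, e_j>|^2 = 29/5; ||v||^2 = 6; deficit = 1/5

Write each e_j = u_j / sqrt(<u_j, u_j>) where u_j is the displayed integer vector. Then <v, e_j> = <v, u_j> / sqrt(<u_j, u_j>), so |<v, e_j>|^2 = <v, u_j>^2 / <u_j, u_j>.
Coefficients: <v, e_1> = 7/sqrt(9), <v, e_2> = 8/sqrt(180).
Square and sum: Σ |<v, e_j>|^2 = 29/5.
Compute ||v||^2 = v·v = 6.
Deficit = 6 − 29/5 = 1/5 ≥ 0, confirming Bessel's inequality. (The deficit equals ||v − Σ <v,e_j> e_j||^2, the squared distance from v to span{e_j}.)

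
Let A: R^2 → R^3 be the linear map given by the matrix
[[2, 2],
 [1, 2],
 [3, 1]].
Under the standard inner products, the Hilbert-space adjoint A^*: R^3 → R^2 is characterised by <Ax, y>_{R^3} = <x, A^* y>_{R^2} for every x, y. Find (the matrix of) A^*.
A^* = A^T =
[[2, 1, 3],
 [2, 2, 1]]

For real matrices with standard dot products, the defining identity <Ax, y> = <x, A^* y> gives (Ax)^T y = x^T (A^*) y, i.e. x^T A^T y = x^T (A^*) y. Since this holds for all x, y, we must have A^* = A^T. Therefore
A^* =
[[2, 1, 3],
 [2, 2, 1]].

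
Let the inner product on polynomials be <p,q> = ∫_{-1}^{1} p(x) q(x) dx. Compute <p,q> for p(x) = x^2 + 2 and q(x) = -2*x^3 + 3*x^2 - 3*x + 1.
<p,q> = 148/15

Expand the product: p(x)·q(x) = -2*x^5 + 3*x^4 - 7*x^3 + 7*x^2 - 6*x + 2.
∫_{-1}^{1} of each monomial x^k gives [2/(k+1) if k even, 0 if k odd]. Integrating term-by-term (or equivalently evaluating the antiderivative F(x) = -x^6/3 + 3*x^5/5 - 7*x^4/4 + 7*x^3/3 - 3*x^2 + 2*x at the endpoints):
  F(1) − F(−1) = -3/20 − (-601/60) = 148/15.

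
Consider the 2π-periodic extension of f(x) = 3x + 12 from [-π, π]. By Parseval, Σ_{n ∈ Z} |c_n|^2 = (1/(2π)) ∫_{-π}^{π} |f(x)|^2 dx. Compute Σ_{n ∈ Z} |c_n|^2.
Σ |c_n|^2 = 3π^2 + 144

Expand and integrate term by term over [-π, π]:
  ∫ (3x)^2 dx = 9·(2π^3/3); ∫ 2·3·(12)·x dx = 0 (odd integrand); ∫ 12^2 dx = 144·2π.
So (1/(2π)) ∫_{-π}^{π} (3x + 12)^2 dx = 9π^2/3 + 144 = 3π^2 + 144.
Parseval ⇒ Σ |c_n|^2 = 3π^2 + 144.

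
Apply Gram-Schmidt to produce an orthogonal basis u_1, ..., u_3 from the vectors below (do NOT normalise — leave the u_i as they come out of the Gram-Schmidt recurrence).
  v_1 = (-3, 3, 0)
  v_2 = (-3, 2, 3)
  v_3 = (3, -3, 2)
Orthogonal basis:
  u_1 = (-3, 3, 0)
  u_2 = (-1/2, -1/2, 3)
  u_3 = (6/19, 6/19, 2/19)

Apply the Gram-Schmidt recurrence
  u_1 = v_1
  u_i = v_i − Σ_{j<i} ((v_i · u_j) / (u_j · u_j)) · u_j.

Step by step this gives:
  u_1 = (-3, 3, 0)
  u_2 = (-1/2, -1/2, 3)
  u_3 = (6/19, 6/19, 2/19)

Orthogonality check:
  u_2 · u_1 = 0 (should be 0)
  u_3 · u_1 = 0 (should be 0)
  u_3 · u_2 = 0 (should be 0)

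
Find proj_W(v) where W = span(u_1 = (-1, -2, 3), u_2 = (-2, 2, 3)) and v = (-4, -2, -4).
proj_W(v) = (20/21, -16/21, -32/21)

Set up U = [u_1 | ... | u_2] ∈ R^(3×2). The projector onto W = col(U) is P = U (U^T U)^(-1) U^T.
Compute U^T U =
  [14, 7]
  [7, 17],
and U^T v = (-4, -8).
Solve U^T U · c = U^T v for the coefficients: c = (-4/63, -4/9). The projection is proj_W(v) = U c.
Check: (v - proj_W(v)) · u_1 = 0  (should be 0).
Check: (v - proj_W(v)) · u_2 = 0  (should be 0).
Result: proj_W(v) = (20/21, -16/21, -32/21).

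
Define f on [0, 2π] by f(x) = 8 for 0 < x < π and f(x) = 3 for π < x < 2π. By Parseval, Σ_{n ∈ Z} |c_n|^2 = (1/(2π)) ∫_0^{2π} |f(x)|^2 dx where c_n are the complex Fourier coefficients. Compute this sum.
Σ |c_n|^2 = 73/2

Parseval equates the L^2 energy of f (normalised by 1/(2π)) with the ℓ^2 sum of its Fourier coefficients: (1/(2π)) ∫_0^{2π} |f|^2 = Σ |c_n|^2.
Compute the left side: (1/(2π)) [∫_0^π 8^2 dx + ∫_π^{2π} 3^2 dx] = (1/(2π)) · (64π + 9π) = (64 + 9)/2 = 73/2.
So Σ_{n ∈ Z} |c_n|^2 = 73/2.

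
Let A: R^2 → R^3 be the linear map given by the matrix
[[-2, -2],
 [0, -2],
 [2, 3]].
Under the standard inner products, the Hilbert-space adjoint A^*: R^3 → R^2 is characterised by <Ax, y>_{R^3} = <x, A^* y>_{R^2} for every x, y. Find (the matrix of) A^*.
A^* = A^T =
[[-2, 0, 2],
 [-2, -2, 3]]

For real matrices with standard dot products, the defining identity <Ax, y> = <x, A^* y> gives (Ax)^T y = x^T (A^*) y, i.e. x^T A^T y = x^T (A^*) y. Since this holds for all x, y, we must have A^* = A^T. Therefore
A^* =
[[-2, 0, 2],
 [-2, -2, 3]].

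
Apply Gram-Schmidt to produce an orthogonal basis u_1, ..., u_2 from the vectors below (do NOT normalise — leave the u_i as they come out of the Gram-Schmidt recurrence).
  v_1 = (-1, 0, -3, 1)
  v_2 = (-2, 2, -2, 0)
Orthogonal basis:
  u_1 = (-1, 0, -3, 1)
  u_2 = (-14/11, 2, 2/11, -8/11)

Apply the Gram-Schmidt recurrence
  u_1 = v_1
  u_i = v_i − Σ_{j<i} ((v_i · u_j) / (u_j · u_j)) · u_j.

Step by step this gives:
  u_1 = (-1, 0, -3, 1)
  u_2 = (-14/11, 2, 2/11, -8/11)

Orthogonality check:
  u_2 · u_1 = 0 (should be 0)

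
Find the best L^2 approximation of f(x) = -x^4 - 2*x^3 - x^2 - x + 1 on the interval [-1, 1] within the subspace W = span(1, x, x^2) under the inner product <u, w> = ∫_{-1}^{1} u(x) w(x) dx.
g(x) = -13*x^2/7 - 11*x/5 + 38/35

The best approximation g ∈ W is the orthogonal projection of f onto W. Writing g = a_0 + a_1 x + a_2 x^2, the coefficients solve the normal equations G · a = b where
  G_{ij} = <φ_i, φ_j> and b_i = <f, φ_i>, with φ_0 = 1, φ_1 = x, φ_2 = x^2.
G =
  [2, 0, 2/3]
  [0, 2/3, 0]
  [2/3, 0, 2/5],
b = (14/15, -22/15, -2/105).
Solving gives a_0 = 38/35, a_1 = -11/5, a_2 = -13/7, so
  g(x) = -13*x^2/7 - 11*x/5 + 38/35.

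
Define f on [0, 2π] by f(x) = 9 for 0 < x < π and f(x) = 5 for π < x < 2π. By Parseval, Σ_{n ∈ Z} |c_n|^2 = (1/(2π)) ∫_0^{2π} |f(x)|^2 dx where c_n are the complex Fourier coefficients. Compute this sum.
Σ |c_n|^2 = 53

Parseval equates the L^2 energy of f (normalised by 1/(2π)) with the ℓ^2 sum of its Fourier coefficients: (1/(2π)) ∫_0^{2π} |f|^2 = Σ |c_n|^2.
Compute the left side: (1/(2π)) [∫_0^π 9^2 dx + ∫_π^{2π} 5^2 dx] = (1/(2π)) · (81π + 25π) = (81 + 25)/2 = 53.
So Σ_{n ∈ Z} |c_n|^2 = 53.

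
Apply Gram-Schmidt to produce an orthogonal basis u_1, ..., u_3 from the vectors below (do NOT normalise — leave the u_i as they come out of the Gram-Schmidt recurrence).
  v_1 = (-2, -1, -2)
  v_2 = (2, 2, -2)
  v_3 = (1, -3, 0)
Orthogonal basis:
  u_1 = (-2, -1, -2)
  u_2 = (14/9, 16/9, -22/9)
  u_3 = (45/26, -30/13, -15/26)

Apply the Gram-Schmidt recurrence
  u_1 = v_1
  u_i = v_i − Σ_{j<i} ((v_i · u_j) / (u_j · u_j)) · u_j.

Step by step this gives:
  u_1 = (-2, -1, -2)
  u_2 = (14/9, 16/9, -22/9)
  u_3 = (45/26, -30/13, -15/26)

Orthogonality check:
  u_2 · u_1 = 0 (should be 0)
  u_3 · u_1 = 0 (should be 0)
  u_3 · u_2 = 0 (should be 0)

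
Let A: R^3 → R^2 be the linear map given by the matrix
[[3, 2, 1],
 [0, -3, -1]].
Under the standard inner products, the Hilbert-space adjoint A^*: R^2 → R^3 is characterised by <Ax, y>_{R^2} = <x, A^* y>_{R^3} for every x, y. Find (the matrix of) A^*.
A^* = A^T =
[[3, 0],
 [2, -3],
 [1, -1]]

For real matrices with standard dot products, the defining identity <Ax, y> = <x, A^* y> gives (Ax)^T y = x^T (A^*) y, i.e. x^T A^T y = x^T (A^*) y. Since this holds for all x, y, we must have A^* = A^T. Therefore
A^* =
[[3, 0],
 [2, -3],
 [1, -1]].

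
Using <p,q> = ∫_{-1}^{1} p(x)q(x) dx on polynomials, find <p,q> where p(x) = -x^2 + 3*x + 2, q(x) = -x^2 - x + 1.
<p,q> = 2/5

Expand the product: p(x)·q(x) = x^4 - 2*x^3 - 6*x^2 + x + 2.
∫_{-1}^{1} of each monomial x^k gives [2/(k+1) if k even, 0 if k odd]. Integrating term-by-term (or equivalently evaluating the antiderivative F(x) = x^5/5 - x^4/2 - 2*x^3 + x^2/2 + 2*x at the endpoints):
  F(1) − F(−1) = 1/5 − (-1/5) = 2/5.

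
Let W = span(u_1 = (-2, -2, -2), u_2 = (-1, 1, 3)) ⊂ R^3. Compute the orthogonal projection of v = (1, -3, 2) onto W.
proj_W(v) = (-1/2, 0, 1/2)

Set up U = [u_1 | ... | u_2] ∈ R^(3×2). The projector onto W = col(U) is P = U (U^T U)^(-1) U^T.
Compute U^T U =
  [12, -6]
  [-6, 11],
and U^T v = (0, 2).
Solve U^T U · c = U^T v for the coefficients: c = (1/8, 1/4). The projection is proj_W(v) = U c.
Check: (v - proj_W(v)) · u_1 = 0  (should be 0).
Check: (v - proj_W(v)) · u_2 = 0  (should be 0).
Result: proj_W(v) = (-1/2, 0, 1/2).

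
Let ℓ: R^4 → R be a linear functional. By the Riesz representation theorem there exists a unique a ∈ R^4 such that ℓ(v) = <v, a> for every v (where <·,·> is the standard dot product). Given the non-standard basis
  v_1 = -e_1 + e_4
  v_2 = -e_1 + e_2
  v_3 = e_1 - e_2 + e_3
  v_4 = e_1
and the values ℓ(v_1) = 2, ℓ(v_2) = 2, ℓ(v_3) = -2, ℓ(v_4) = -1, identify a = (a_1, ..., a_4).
a = (-1, 1, 0, 1)

Write a = (a_1, ..., a_4) in the standard basis. For each basis vector v_i, ℓ(v_i) = <v_i, a> is a linear equation in the a_j's. Collect the n equations into a matrix system V a = ℓ, where row i of V is v_i (expressed in the standard basis). Since V is invertible (lower-triangular with 1s on the diagonal, up to permutation), solve by back-substitution:
  V =
[[-1, 0, 0, 1],
 [-1, 1, 0, 0],
 [1, -1, 1, 0],
 [1, 0, 0, 0]]
  V a = (2, 2, -2, -1)
Solving gives a = (-1, 1, 0, 1).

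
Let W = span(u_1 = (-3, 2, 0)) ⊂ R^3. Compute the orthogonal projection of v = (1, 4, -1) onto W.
proj_W(v) = (-15/13, 10/13, 0)

Set up U = [u_1 | ... | u_1] ∈ R^(3×1). The projector onto W = col(U) is P = U (U^T U)^(-1) U^T.
Compute U^T U =
  [13],
and U^T v = (5).
Solve U^T U · c = U^T v for the coefficients: c = (5/13). The projection is proj_W(v) = U c.
Check: (v - proj_W(v)) · u_1 = 0  (should be 0).
Result: proj_W(v) = (-15/13, 10/13, 0).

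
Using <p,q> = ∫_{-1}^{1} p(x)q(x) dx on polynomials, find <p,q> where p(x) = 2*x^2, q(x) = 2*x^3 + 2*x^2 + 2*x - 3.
<p,q> = -12/5

Expand the product: p(x)·q(x) = 4*x^5 + 4*x^4 + 4*x^3 - 6*x^2.
∫_{-1}^{1} of each monomial x^k gives [2/(k+1) if k even, 0 if k odd]. Integrating term-by-term (or equivalently evaluating the antiderivative F(x) = 2*x^6/3 + 4*x^5/5 + x^4 - 2*x^3 at the endpoints):
  F(1) − F(−1) = 7/15 − (43/15) = -12/5.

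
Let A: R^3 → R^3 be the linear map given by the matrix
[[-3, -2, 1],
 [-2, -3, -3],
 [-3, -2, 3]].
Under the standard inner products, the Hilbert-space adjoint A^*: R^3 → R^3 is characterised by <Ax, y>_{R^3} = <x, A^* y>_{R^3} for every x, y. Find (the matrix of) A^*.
A^* = A^T =
[[-3, -2, -3],
 [-2, -3, -2],
 [1, -3, 3]]

For real matrices with standard dot products, the defining identity <Ax, y> = <x, A^* y> gives (Ax)^T y = x^T (A^*) y, i.e. x^T A^T y = x^T (A^*) y. Since this holds for all x, y, we must have A^* = A^T. Therefore
A^* =
[[-3, -2, -3],
 [-2, -3, -2],
 [1, -3, 3]].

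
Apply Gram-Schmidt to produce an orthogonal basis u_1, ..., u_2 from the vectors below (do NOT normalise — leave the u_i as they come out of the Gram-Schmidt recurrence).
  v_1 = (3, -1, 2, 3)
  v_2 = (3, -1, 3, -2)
Orthogonal basis:
  u_1 = (3, -1, 2, 3)
  u_2 = (39/23, -13/23, 49/23, -76/23)

Apply the Gram-Schmidt recurrence
  u_1 = v_1
  u_i = v_i − Σ_{j<i} ((v_i · u_j) / (u_j · u_j)) · u_j.

Step by step this gives:
  u_1 = (3, -1, 2, 3)
  u_2 = (39/23, -13/23, 49/23, -76/23)

Orthogonality check:
  u_2 · u_1 = 0 (should be 0)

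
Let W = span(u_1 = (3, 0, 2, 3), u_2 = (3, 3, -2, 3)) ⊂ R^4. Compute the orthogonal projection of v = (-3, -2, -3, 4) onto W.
proj_W(v) = (-1/6, 2/3, -1, -1/6)

Set up U = [u_1 | ... | u_2] ∈ R^(4×2). The projector onto W = col(U) is P = U (U^T U)^(-1) U^T.
Compute U^T U =
  [22, 14]
  [14, 31],
and U^T v = (-3, 3).
Solve U^T U · c = U^T v for the coefficients: c = (-5/18, 2/9). The projection is proj_W(v) = U c.
Check: (v - proj_W(v)) · u_1 = 0  (should be 0).
Check: (v - proj_W(v)) · u_2 = 0  (should be 0).
Result: proj_W(v) = (-1/6, 2/3, -1, -1/6).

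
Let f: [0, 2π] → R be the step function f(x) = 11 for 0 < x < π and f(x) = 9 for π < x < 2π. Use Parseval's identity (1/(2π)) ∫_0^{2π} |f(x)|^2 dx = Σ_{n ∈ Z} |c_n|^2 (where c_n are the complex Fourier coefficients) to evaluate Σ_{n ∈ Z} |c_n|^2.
Σ |c_n|^2 = 101

Parseval equates the L^2 energy of f (normalised by 1/(2π)) with the ℓ^2 sum of its Fourier coefficients: (1/(2π)) ∫_0^{2π} |f|^2 = Σ |c_n|^2.
Compute the left side: (1/(2π)) [∫_0^π 11^2 dx + ∫_π^{2π} 9^2 dx] = (1/(2π)) · (121π + 81π) = (121 + 81)/2 = 101.
So Σ_{n ∈ Z} |c_n|^2 = 101.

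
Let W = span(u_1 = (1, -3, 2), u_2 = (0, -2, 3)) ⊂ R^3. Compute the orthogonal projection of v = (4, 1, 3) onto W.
proj_W(v) = (7/38, -49/38, 28/19)

Set up U = [u_1 | ... | u_2] ∈ R^(3×2). The projector onto W = col(U) is P = U (U^T U)^(-1) U^T.
Compute U^T U =
  [14, 12]
  [12, 13],
and U^T v = (7, 7).
Solve U^T U · c = U^T v for the coefficients: c = (7/38, 7/19). The projection is proj_W(v) = U c.
Check: (v - proj_W(v)) · u_1 = 0  (should be 0).
Check: (v - proj_W(v)) · u_2 = 0  (should be 0).
Result: proj_W(v) = (7/38, -49/38, 28/19).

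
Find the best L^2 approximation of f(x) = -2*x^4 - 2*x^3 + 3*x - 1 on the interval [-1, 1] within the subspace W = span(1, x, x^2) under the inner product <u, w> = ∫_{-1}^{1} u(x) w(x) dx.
g(x) = -12*x^2/7 + 9*x/5 - 29/35

The best approximation g ∈ W is the orthogonal projection of f onto W. Writing g = a_0 + a_1 x + a_2 x^2, the coefficients solve the normal equations G · a = b where
  G_{ij} = <φ_i, φ_j> and b_i = <f, φ_i>, with φ_0 = 1, φ_1 = x, φ_2 = x^2.
G =
  [2, 0, 2/3]
  [0, 2/3, 0]
  [2/3, 0, 2/5],
b = (-14/5, 6/5, -26/21).
Solving gives a_0 = -29/35, a_1 = 9/5, a_2 = -12/7, so
  g(x) = -12*x^2/7 + 9*x/5 - 29/35.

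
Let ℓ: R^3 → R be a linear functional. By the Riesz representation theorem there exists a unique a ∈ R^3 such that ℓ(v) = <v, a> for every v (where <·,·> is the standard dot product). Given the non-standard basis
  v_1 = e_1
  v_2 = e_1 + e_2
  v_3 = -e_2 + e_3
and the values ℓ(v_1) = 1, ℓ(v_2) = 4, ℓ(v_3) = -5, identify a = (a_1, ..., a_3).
a = (1, 3, -2)

Write a = (a_1, ..., a_3) in the standard basis. For each basis vector v_i, ℓ(v_i) = <v_i, a> is a linear equation in the a_j's. Collect the n equations into a matrix system V a = ℓ, where row i of V is v_i (expressed in the standard basis). Since V is invertible (lower-triangular with 1s on the diagonal, up to permutation), solve by back-substitution:
  V =
[[1, 0, 0],
 [1, 1, 0],
 [0, -1, 1]]
  V a = (1, 4, -5)
Solving gives a = (1, 3, -2).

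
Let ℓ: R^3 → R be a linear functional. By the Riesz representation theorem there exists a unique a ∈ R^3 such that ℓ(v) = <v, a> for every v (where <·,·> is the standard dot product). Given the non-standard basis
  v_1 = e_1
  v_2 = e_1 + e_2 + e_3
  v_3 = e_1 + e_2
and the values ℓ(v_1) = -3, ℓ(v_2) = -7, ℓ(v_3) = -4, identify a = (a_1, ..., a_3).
a = (-3, -1, -3)

Write a = (a_1, ..., a_3) in the standard basis. For each basis vector v_i, ℓ(v_i) = <v_i, a> is a linear equation in the a_j's. Collect the n equations into a matrix system V a = ℓ, where row i of V is v_i (expressed in the standard basis). Since V is invertible (lower-triangular with 1s on the diagonal, up to permutation), solve by back-substitution:
  V =
[[1, 0, 0],
 [1, 1, 1],
 [1, 1, 0]]
  V a = (-3, -7, -4)
Solving gives a = (-3, -1, -3).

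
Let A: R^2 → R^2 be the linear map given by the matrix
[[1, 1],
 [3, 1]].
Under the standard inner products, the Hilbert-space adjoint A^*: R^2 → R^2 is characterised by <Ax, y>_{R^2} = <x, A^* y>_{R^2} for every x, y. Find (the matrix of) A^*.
A^* = A^T =
[[1, 3],
 [1, 1]]

For real matrices with standard dot products, the defining identity <Ax, y> = <x, A^* y> gives (Ax)^T y = x^T (A^*) y, i.e. x^T A^T y = x^T (A^*) y. Since this holds for all x, y, we must have A^* = A^T. Therefore
A^* =
[[1, 3],
 [1, 1]].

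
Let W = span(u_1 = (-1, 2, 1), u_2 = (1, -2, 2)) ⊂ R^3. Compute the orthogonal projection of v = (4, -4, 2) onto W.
proj_W(v) = (12/5, -24/5, 2)

Set up U = [u_1 | ... | u_2] ∈ R^(3×2). The projector onto W = col(U) is P = U (U^T U)^(-1) U^T.
Compute U^T U =
  [6, -3]
  [-3, 9],
and U^T v = (-10, 16).
Solve U^T U · c = U^T v for the coefficients: c = (-14/15, 22/15). The projection is proj_W(v) = U c.
Check: (v - proj_W(v)) · u_1 = 0  (should be 0).
Check: (v - proj_W(v)) · u_2 = 0  (should be 0).
Result: proj_W(v) = (12/5, -24/5, 2).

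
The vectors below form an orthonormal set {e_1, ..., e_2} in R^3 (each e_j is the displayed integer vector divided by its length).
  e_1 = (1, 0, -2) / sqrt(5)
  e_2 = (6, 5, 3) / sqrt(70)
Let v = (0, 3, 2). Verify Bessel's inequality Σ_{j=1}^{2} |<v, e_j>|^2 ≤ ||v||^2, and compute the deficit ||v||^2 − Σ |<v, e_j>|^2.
Σ |<v, e_j>|^2 = 19/2; ||v||^2 = 13; deficit = 7/2

Write each e_j = u_j / sqrt(<u_j, u_j>) where u_j is the displayed integer vector. Then <v, e_j> = <v, u_j> / sqrt(<u_j, u_j>), so |<v, e_j>|^2 = <v, u_j>^2 / <u_j, u_j>.
Coefficients: <v, e_1> = -4/sqrt(5), <v, e_2> = 21/sqrt(70).
Square and sum: Σ |<v, e_j>|^2 = 19/2.
Compute ||v||^2 = v·v = 13.
Deficit = 13 − 19/2 = 7/2 ≥ 0, confirming Bessel's inequality. (The deficit equals ||v − Σ <v,e_j> e_j||^2, the squared distance from v to span{e_j}.)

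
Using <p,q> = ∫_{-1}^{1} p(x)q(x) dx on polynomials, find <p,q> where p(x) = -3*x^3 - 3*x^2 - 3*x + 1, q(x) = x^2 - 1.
<p,q> = -8/15

Expand the product: p(x)·q(x) = -3*x^5 - 3*x^4 + 4*x^2 + 3*x - 1.
∫_{-1}^{1} of each monomial x^k gives [2/(k+1) if k even, 0 if k odd]. Integrating term-by-term (or equivalently evaluating the antiderivative F(x) = -x^6/2 - 3*x^5/5 + 4*x^3/3 + 3*x^2/2 - x at the endpoints):
  F(1) − F(−1) = 11/15 − (19/15) = -8/15.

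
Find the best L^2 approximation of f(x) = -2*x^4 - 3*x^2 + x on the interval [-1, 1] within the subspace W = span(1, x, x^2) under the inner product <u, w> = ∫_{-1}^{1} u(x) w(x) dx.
g(x) = -33*x^2/7 + x + 6/35

The best approximation g ∈ W is the orthogonal projection of f onto W. Writing g = a_0 + a_1 x + a_2 x^2, the coefficients solve the normal equations G · a = b where
  G_{ij} = <φ_i, φ_j> and b_i = <f, φ_i>, with φ_0 = 1, φ_1 = x, φ_2 = x^2.
G =
  [2, 0, 2/3]
  [0, 2/3, 0]
  [2/3, 0, 2/5],
b = (-14/5, 2/3, -62/35).
Solving gives a_0 = 6/35, a_1 = 1, a_2 = -33/7, so
  g(x) = -33*x^2/7 + x + 6/35.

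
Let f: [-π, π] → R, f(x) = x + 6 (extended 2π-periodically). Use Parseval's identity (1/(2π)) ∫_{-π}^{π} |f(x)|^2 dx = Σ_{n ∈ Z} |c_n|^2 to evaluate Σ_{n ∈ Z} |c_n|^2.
Σ |c_n|^2 = π^2/3 + 36

Expand and integrate term by term over [-π, π]:
  ∫ (x)^2 dx = 1·(2π^3/3); ∫ 2·1·(6)·x dx = 0 (odd integrand); ∫ 6^2 dx = 36·2π.
So (1/(2π)) ∫_{-π}^{π} (x + 6)^2 dx = 1π^2/3 + 36 = π^2/3 + 36.
Parseval ⇒ Σ |c_n|^2 = π^2/3 + 36.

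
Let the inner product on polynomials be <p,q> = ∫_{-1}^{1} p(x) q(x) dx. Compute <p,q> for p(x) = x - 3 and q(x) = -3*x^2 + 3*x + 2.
<p,q> = -4

Expand the product: p(x)·q(x) = -3*x^3 + 12*x^2 - 7*x - 6.
∫_{-1}^{1} of each monomial x^k gives [2/(k+1) if k even, 0 if k odd]. Integrating term-by-term (or equivalently evaluating the antiderivative F(x) = -3*x^4/4 + 4*x^3 - 7*x^2/2 - 6*x at the endpoints):
  F(1) − F(−1) = -25/4 − (-9/4) = -4.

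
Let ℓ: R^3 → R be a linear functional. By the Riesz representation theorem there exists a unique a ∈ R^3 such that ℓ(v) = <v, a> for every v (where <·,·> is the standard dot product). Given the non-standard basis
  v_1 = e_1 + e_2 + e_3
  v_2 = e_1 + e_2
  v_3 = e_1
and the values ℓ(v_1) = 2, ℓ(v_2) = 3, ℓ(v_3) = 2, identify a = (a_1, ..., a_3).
a = (2, 1, -1)

Write a = (a_1, ..., a_3) in the standard basis. For each basis vector v_i, ℓ(v_i) = <v_i, a> is a linear equation in the a_j's. Collect the n equations into a matrix system V a = ℓ, where row i of V is v_i (expressed in the standard basis). Since V is invertible (lower-triangular with 1s on the diagonal, up to permutation), solve by back-substitution:
  V =
[[1, 1, 1],
 [1, 1, 0],
 [1, 0, 0]]
  V a = (2, 3, 2)
Solving gives a = (2, 1, -1).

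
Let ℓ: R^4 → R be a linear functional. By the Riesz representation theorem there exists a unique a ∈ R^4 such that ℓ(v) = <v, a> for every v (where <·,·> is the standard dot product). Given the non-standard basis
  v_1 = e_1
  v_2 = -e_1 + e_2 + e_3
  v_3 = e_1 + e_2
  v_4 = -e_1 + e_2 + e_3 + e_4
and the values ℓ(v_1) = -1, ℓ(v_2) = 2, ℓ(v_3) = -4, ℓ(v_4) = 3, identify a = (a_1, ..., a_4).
a = (-1, -3, 4, 1)

Write a = (a_1, ..., a_4) in the standard basis. For each basis vector v_i, ℓ(v_i) = <v_i, a> is a linear equation in the a_j's. Collect the n equations into a matrix system V a = ℓ, where row i of V is v_i (expressed in the standard basis). Since V is invertible (lower-triangular with 1s on the diagonal, up to permutation), solve by back-substitution:
  V =
[[1, 0, 0, 0],
 [-1, 1, 1, 0],
 [1, 1, 0, 0],
 [-1, 1, 1, 1]]
  V a = (-1, 2, -4, 3)
Solving gives a = (-1, -3, 4, 1).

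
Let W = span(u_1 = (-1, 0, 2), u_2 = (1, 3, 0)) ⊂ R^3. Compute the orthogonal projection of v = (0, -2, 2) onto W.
proj_W(v) = (-60/49, -78/49, 68/49)

Set up U = [u_1 | ... | u_2] ∈ R^(3×2). The projector onto W = col(U) is P = U (U^T U)^(-1) U^T.
Compute U^T U =
  [5, -1]
  [-1, 10],
and U^T v = (4, -6).
Solve U^T U · c = U^T v for the coefficients: c = (34/49, -26/49). The projection is proj_W(v) = U c.
Check: (v - proj_W(v)) · u_1 = 0  (should be 0).
Check: (v - proj_W(v)) · u_2 = 0  (should be 0).
Result: proj_W(v) = (-60/49, -78/49, 68/49).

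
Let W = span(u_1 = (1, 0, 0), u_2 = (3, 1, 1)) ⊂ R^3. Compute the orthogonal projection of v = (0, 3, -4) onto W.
proj_W(v) = (0, -1/2, -1/2)

Set up U = [u_1 | ... | u_2] ∈ R^(3×2). The projector onto W = col(U) is P = U (U^T U)^(-1) U^T.
Compute U^T U =
  [1, 3]
  [3, 11],
and U^T v = (0, -1).
Solve U^T U · c = U^T v for the coefficients: c = (3/2, -1/2). The projection is proj_W(v) = U c.
Check: (v - proj_W(v)) · u_1 = 0  (should be 0).
Check: (v - proj_W(v)) · u_2 = 0  (should be 0).
Result: proj_W(v) = (0, -1/2, -1/2).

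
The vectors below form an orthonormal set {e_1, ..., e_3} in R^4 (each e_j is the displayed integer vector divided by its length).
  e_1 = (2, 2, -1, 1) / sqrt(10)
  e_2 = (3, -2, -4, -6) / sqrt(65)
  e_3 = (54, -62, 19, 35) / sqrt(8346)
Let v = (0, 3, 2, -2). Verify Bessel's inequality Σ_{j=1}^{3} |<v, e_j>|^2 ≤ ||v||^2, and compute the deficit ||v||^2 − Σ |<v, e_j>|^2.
Σ |<v, e_j>|^2 = 1976/321; ||v||^2 = 17; deficit = 3481/321

Write each e_j = u_j / sqrt(<u_j, u_j>) where u_j is the displayed integer vector. Then <v, e_j> = <v, u_j> / sqrt(<u_j, u_j>), so |<v, e_j>|^2 = <v, u_j>^2 / <u_j, u_j>.
Coefficients: <v, e_1> = 2/sqrt(10), <v, e_2> = -2/sqrt(65), <v, e_3> = -218/sqrt(8346).
Square and sum: Σ |<v, e_j>|^2 = 1976/321.
Compute ||v||^2 = v·v = 17.
Deficit = 17 − 1976/321 = 3481/321 ≥ 0, confirming Bessel's inequality. (The deficit equals ||v − Σ <v,e_j> e_j||^2, the squared distance from v to span{e_j}.)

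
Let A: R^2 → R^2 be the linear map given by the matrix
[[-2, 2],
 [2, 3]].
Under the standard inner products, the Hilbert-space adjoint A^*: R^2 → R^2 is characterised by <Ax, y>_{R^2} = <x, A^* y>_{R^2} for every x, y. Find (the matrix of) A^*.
A^* = A^T =
[[-2, 2],
 [2, 3]]

For real matrices with standard dot products, the defining identity <Ax, y> = <x, A^* y> gives (Ax)^T y = x^T (A^*) y, i.e. x^T A^T y = x^T (A^*) y. Since this holds for all x, y, we must have A^* = A^T. Therefore
A^* =
[[-2, 2],
 [2, 3]].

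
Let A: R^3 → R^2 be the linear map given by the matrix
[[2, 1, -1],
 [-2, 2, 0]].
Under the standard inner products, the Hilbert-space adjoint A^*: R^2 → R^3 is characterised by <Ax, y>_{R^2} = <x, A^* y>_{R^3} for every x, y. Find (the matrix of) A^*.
A^* = A^T =
[[2, -2],
 [1, 2],
 [-1, 0]]

For real matrices with standard dot products, the defining identity <Ax, y> = <x, A^* y> gives (Ax)^T y = x^T (A^*) y, i.e. x^T A^T y = x^T (A^*) y. Since this holds for all x, y, we must have A^* = A^T. Therefore
A^* =
[[2, -2],
 [1, 2],
 [-1, 0]].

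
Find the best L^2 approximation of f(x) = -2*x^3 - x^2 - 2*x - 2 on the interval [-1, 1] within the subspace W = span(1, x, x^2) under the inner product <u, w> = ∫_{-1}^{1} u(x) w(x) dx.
g(x) = -x^2 - 16*x/5 - 2

The best approximation g ∈ W is the orthogonal projection of f onto W. Writing g = a_0 + a_1 x + a_2 x^2, the coefficients solve the normal equations G · a = b where
  G_{ij} = <φ_i, φ_j> and b_i = <f, φ_i>, with φ_0 = 1, φ_1 = x, φ_2 = x^2.
G =
  [2, 0, 2/3]
  [0, 2/3, 0]
  [2/3, 0, 2/5],
b = (-14/3, -32/15, -26/15).
Solving gives a_0 = -2, a_1 = -16/5, a_2 = -1, so
  g(x) = -x^2 - 16*x/5 - 2.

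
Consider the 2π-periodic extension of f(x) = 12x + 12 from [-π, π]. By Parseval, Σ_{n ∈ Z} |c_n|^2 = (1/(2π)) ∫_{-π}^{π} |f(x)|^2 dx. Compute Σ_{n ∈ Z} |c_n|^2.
Σ |c_n|^2 = 48π^2 + 144

Expand and integrate term by term over [-π, π]:
  ∫ (12x)^2 dx = 144·(2π^3/3); ∫ 2·12·(12)·x dx = 0 (odd integrand); ∫ 12^2 dx = 144·2π.
So (1/(2π)) ∫_{-π}^{π} (12x + 12)^2 dx = 144π^2/3 + 144 = 48π^2 + 144.
Parseval ⇒ Σ |c_n|^2 = 48π^2 + 144.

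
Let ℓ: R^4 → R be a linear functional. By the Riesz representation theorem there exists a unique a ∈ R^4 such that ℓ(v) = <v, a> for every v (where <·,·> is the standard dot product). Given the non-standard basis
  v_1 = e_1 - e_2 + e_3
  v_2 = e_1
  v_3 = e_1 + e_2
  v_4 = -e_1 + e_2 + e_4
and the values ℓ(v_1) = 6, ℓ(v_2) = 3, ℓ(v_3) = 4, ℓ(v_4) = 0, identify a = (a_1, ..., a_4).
a = (3, 1, 4, 2)

Write a = (a_1, ..., a_4) in the standard basis. For each basis vector v_i, ℓ(v_i) = <v_i, a> is a linear equation in the a_j's. Collect the n equations into a matrix system V a = ℓ, where row i of V is v_i (expressed in the standard basis). Since V is invertible (lower-triangular with 1s on the diagonal, up to permutation), solve by back-substitution:
  V =
[[1, -1, 1, 0],
 [1, 0, 0, 0],
 [1, 1, 0, 0],
 [-1, 1, 0, 1]]
  V a = (6, 3, 4, 0)
Solving gives a = (3, 1, 4, 2).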